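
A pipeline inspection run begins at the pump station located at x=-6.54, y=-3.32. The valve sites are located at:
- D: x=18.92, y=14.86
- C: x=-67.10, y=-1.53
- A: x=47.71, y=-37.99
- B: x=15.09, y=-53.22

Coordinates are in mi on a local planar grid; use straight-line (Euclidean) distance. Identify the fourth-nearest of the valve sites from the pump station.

A

Distances from the pump station (x=-6.54, y=-3.32):
D: 31.3 mi
B: 54.4 mi
C: 60.6 mi
A: 64.4 mi
The fourth-nearest is A at 64.4 mi.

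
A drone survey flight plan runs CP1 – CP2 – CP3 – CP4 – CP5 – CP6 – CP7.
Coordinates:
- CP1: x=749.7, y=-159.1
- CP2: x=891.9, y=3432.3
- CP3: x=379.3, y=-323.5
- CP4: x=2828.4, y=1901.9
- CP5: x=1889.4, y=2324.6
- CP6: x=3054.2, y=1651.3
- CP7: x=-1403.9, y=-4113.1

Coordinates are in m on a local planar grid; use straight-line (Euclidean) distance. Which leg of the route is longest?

Leg distances:
CP1→CP2: 3594.2 m
CP2→CP3: 3790.6 m
CP3→CP4: 3309.2 m
CP4→CP5: 1029.8 m
CP5→CP6: 1345.4 m
CP6→CP7: 7287.2 m
The longest leg is CP6–CP7 at 7287.2 m.

CP6–CP7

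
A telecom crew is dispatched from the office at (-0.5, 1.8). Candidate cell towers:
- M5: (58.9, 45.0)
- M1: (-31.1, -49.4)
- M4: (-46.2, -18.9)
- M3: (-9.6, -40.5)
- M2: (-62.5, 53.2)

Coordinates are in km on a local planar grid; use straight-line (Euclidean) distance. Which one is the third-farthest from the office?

Distances from the office ((-0.5, 1.8)):
M2: 80.5 km
M5: 73.4 km
M1: 59.6 km
M4: 50.2 km
M3: 43.3 km
The third-farthest is M1 at 59.6 km.

M1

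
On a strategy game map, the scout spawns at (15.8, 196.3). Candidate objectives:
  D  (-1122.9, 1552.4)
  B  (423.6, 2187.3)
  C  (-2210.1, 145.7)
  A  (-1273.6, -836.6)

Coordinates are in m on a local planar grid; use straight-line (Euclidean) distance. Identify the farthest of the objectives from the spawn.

C

Distance to each, sorted:
C: 2226.5 m
B: 2032.3 m
D: 1770.8 m
A: 1652.1 m
The farthest is C at 2226.5 m.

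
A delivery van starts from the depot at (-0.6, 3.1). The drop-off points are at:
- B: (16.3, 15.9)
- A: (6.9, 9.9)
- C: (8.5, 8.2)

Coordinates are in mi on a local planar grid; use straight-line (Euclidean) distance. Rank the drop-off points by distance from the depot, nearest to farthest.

A, C, B

Computing each straight-line distance from (-0.6, 3.1):
A (6.9, 9.9): 10.1 mi
C (8.5, 8.2): 10.4 mi
B (16.3, 15.9): 21.2 mi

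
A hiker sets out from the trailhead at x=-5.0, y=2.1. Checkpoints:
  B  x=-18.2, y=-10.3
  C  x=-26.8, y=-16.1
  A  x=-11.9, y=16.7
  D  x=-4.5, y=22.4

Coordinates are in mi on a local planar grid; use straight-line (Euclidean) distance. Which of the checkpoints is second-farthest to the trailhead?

Distance to each, sorted:
C: 28.4 mi
D: 20.3 mi
B: 18.1 mi
A: 16.1 mi
The second-farthest is D at 20.3 mi.

D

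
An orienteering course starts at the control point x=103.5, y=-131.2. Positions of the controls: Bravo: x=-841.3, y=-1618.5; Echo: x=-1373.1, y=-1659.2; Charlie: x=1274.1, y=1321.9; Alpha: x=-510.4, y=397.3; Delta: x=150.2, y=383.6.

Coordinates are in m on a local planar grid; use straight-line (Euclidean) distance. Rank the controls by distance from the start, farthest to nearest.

Computing each straight-line distance from x=103.5, y=-131.2:
Echo x=-1373.1, y=-1659.2: 2124.9 m
Charlie x=1274.1, y=1321.9: 1866.0 m
Bravo x=-841.3, y=-1618.5: 1762.0 m
Alpha x=-510.4, y=397.3: 810.1 m
Delta x=150.2, y=383.6: 516.9 m

Echo, Charlie, Bravo, Alpha, Delta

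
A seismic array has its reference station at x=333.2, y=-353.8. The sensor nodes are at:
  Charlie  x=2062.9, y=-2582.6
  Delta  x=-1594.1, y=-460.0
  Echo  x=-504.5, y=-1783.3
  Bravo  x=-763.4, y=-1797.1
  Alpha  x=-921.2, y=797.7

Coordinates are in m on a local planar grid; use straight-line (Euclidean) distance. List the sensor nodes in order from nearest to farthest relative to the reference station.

Distance from the reference station at x=333.2, y=-353.8 to each:
Echo x=-504.5, y=-1783.3: 1656.9 m
Alpha x=-921.2, y=797.7: 1702.8 m
Bravo x=-763.4, y=-1797.1: 1812.6 m
Delta x=-1594.1, y=-460.0: 1930.2 m
Charlie x=2062.9, y=-2582.6: 2821.2 m

Echo, Alpha, Bravo, Delta, Charlie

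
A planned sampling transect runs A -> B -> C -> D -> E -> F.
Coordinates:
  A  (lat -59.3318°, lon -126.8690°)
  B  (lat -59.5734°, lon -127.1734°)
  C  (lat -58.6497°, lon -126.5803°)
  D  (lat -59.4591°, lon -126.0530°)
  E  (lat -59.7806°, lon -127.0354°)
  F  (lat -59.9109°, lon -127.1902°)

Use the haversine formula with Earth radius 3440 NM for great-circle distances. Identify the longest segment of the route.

Leg distances:
A→B: 17.2 NM
B→C: 58.4 NM
C→D: 51.2 NM
D→E: 35.5 NM
E→F: 9.1 NM
The longest leg is B–C at 58.4 NM.

B–C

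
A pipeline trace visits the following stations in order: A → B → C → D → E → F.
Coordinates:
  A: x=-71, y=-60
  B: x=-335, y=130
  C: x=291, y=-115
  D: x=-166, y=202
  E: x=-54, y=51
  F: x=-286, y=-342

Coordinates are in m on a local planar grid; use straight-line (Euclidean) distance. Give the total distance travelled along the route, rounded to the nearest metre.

Leg distances:
A→B: 325.3 m  (cumulative 325.3 m)
B→C: 672.2 m  (cumulative 997.5 m)
C→D: 556.2 m  (cumulative 1553.7 m)
D→E: 188.0 m  (cumulative 1741.7 m)
E→F: 456.4 m  (cumulative 2198.1 m)
Total route length ≈ 2198 m.

2198 m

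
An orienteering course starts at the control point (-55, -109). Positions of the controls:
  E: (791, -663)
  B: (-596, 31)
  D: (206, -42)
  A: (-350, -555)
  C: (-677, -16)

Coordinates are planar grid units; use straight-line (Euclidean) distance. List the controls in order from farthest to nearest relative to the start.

Distances from the start:
E (791, -663): 1011.3
C (-677, -16): 628.9
B (-596, 31): 558.8
A (-350, -555): 534.7
D (206, -42): 269.5

E, C, B, A, D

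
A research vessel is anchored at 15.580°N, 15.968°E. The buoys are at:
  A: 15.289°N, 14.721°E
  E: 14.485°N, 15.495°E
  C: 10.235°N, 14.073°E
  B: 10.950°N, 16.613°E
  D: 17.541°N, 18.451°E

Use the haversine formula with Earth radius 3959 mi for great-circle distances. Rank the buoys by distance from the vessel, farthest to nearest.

C, B, D, A, E

Computing each great-circle distance from 15.580°N, 15.968°E:
C 10.235°N, 14.073°E: 390.7 mi
B 10.950°N, 16.613°E: 322.8 mi
D 17.541°N, 18.451°E: 213.1 mi
A 15.289°N, 14.721°E: 85.5 mi
E 14.485°N, 15.495°E: 82.0 mi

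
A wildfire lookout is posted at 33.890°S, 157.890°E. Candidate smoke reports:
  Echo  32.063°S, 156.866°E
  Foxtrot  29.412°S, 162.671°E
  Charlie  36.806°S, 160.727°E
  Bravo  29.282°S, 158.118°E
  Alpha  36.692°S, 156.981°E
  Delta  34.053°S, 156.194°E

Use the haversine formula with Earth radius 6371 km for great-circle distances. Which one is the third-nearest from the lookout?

Alpha

Distance to each, sorted:
Delta: 157.4 km
Echo: 224.5 km
Alpha: 322.3 km
Charlie: 413.9 km
Bravo: 512.8 km
Foxtrot: 672.7 km
The third-nearest is Alpha at 322.3 km.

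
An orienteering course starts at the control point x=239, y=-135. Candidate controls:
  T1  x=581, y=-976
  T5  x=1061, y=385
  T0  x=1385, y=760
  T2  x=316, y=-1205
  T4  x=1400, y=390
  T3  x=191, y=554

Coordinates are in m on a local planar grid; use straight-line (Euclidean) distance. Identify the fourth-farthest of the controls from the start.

T5

Distance to each, sorted:
T0: 1454.1 m
T4: 1274.2 m
T2: 1072.8 m
T5: 972.7 m
T1: 907.9 m
T3: 690.7 m
The fourth-farthest is T5 at 972.7 m.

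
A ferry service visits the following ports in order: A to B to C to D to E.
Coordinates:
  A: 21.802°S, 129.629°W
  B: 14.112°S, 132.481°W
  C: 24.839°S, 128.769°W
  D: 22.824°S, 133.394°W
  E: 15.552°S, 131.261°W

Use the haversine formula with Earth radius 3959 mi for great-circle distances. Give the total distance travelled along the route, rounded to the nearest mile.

2188 mi

Leg distances:
A→B: 563.4 mi  (cumulative 563.4 mi)
B→C: 779.5 mi  (cumulative 1342.9 mi)
C→D: 323.8 mi  (cumulative 1666.7 mi)
D→E: 521.4 mi  (cumulative 2188.0 mi)
Total route length ≈ 2188 mi.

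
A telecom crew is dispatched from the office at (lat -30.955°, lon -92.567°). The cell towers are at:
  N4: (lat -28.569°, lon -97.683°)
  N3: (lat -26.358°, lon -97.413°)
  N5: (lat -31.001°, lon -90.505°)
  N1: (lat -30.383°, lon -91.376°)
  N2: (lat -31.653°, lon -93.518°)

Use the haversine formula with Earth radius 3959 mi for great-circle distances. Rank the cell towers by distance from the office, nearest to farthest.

N2, N1, N5, N4, N3

Distance from the office at (lat -30.955°, lon -92.567°) to each:
N2 (lat -31.653°, lon -93.518°): 74.0 mi
N1 (lat -30.383°, lon -91.376°): 81.1 mi
N5 (lat -31.001°, lon -90.505°): 122.2 mi
N4 (lat -28.569°, lon -97.683°): 348.3 mi
N3 (lat -26.358°, lon -97.413°): 432.6 mi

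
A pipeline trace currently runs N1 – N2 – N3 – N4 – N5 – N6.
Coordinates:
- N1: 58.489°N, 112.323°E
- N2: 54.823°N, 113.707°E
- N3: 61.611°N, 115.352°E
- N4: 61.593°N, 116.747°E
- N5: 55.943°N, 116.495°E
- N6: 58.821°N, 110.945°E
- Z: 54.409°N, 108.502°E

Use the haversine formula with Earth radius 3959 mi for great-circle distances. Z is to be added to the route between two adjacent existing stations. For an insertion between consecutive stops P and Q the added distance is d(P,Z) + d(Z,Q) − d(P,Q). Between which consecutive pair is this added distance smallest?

between N1 and N2

Added distance for inserting Z between each consecutive pair:
N1–N2: 268.8 mi
N2–N3: 293.9 mi
N3–N4: 1090.7 mi
N4–N5: 522.0 mi
N5–N6: 364.5 mi
Smallest added distance is 268.8 mi, inserting between N1 and N2.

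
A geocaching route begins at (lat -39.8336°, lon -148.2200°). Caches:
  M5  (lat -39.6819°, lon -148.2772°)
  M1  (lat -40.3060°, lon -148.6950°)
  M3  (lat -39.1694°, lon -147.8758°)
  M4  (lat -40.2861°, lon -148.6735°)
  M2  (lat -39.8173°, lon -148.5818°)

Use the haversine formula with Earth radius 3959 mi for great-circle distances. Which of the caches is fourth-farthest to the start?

Distance to each, sorted:
M3: 49.4 mi
M1: 41.2 mi
M4: 39.4 mi
M2: 19.2 mi
M5: 10.9 mi
The fourth-farthest is M2 at 19.2 mi.

M2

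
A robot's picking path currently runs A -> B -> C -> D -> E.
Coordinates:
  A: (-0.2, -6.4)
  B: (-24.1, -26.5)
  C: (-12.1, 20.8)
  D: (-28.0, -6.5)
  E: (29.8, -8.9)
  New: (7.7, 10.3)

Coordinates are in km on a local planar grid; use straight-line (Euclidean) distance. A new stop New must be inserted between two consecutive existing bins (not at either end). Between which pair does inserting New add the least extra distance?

between D and E

Added distance for inserting New between each consecutive pair:
A–B: 35.9 km
B–C: 22.2 km
C–D: 30.3 km
D–E: 10.9 km
Smallest added distance is 10.9 km, inserting between D and E.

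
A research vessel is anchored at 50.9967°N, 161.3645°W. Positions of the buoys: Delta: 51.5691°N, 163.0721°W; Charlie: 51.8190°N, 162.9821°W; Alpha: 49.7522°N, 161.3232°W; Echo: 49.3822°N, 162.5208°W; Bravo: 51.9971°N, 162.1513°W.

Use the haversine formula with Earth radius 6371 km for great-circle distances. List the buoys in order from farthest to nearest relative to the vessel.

Distance from the vessel at 50.9967°N, 161.3645°W to each:
Echo 49.3822°N, 162.5208°W: 197.5 km
Charlie 51.8190°N, 162.9821°W: 144.7 km
Alpha 49.7522°N, 161.3232°W: 138.4 km
Delta 51.5691°N, 163.0721°W: 134.7 km
Bravo 51.9971°N, 162.1513°W: 123.9 km

Echo, Charlie, Alpha, Delta, Bravo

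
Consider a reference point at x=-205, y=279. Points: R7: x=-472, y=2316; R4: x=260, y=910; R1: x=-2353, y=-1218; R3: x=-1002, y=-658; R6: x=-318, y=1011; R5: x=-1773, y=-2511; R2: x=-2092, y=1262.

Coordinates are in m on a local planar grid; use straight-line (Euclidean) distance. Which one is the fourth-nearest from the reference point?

Distances from the reference point (x=-205, y=279):
R6: 740.7 m
R4: 783.8 m
R3: 1230.1 m
R7: 2054.4 m
R2: 2127.7 m
R1: 2618.2 m
R5: 3200.4 m
The fourth-nearest is R7 at 2054.4 m.

R7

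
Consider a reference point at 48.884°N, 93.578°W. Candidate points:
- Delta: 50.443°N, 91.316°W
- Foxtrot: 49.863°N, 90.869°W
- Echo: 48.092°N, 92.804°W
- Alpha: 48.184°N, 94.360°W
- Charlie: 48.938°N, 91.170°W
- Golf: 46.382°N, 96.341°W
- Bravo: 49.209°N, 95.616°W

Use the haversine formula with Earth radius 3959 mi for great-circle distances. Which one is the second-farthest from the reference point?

Distance to each, sorted:
Golf: 215.5 mi
Delta: 147.8 mi
Foxtrot: 139.4 mi
Charlie: 109.4 mi
Bravo: 95.0 mi
Echo: 65.2 mi
Alpha: 60.2 mi
The second-farthest is Delta at 147.8 mi.

Delta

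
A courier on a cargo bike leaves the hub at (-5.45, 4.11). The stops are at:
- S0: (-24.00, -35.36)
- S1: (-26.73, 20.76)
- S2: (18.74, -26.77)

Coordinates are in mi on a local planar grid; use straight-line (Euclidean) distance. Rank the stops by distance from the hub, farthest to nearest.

Distance from the hub at (-5.45, 4.11) to each:
S0 (-24.00, -35.36): 43.6 mi
S2 (18.74, -26.77): 39.2 mi
S1 (-26.73, 20.76): 27.0 mi

S0, S2, S1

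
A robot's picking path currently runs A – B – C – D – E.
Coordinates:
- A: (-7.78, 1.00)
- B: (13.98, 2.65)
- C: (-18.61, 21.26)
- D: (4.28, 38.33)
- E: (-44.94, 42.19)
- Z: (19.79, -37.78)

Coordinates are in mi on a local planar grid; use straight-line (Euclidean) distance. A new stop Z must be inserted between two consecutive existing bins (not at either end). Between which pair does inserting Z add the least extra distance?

between A and B

Added distance for inserting Z between each consecutive pair:
A–B: 66.6 mi
B–C: 73.7 mi
C–D: 119.5 mi
D–E: 131.2 mi
Smallest added distance is 66.6 mi, inserting between A and B.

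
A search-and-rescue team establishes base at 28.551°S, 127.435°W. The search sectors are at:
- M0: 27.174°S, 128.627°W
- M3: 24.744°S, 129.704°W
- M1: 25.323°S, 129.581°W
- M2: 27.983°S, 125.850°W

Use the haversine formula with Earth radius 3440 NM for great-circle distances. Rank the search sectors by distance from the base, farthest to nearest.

Computing each great-circle distance from 28.551°S, 127.435°W:
M3 24.744°S, 129.704°W: 259.0 NM
M1 25.323°S, 129.581°W: 225.3 NM
M0 27.174°S, 128.627°W: 104.1 NM
M2 27.983°S, 125.850°W: 90.5 NM

M3, M1, M0, M2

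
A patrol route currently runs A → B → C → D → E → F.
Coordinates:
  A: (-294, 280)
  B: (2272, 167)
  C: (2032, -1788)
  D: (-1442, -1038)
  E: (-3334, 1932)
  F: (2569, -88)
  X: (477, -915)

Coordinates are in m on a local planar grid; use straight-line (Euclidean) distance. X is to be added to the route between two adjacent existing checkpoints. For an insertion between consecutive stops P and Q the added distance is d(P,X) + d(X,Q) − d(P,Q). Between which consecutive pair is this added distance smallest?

between C and D

Added distance for inserting X between each consecutive pair:
A–B: 949.5 m
B–C: 1909.5 m
C–D: 152.2 m
D–E: 3158.5 m
E–F: 767.5 m
Smallest added distance is 152.2 m, inserting between C and D.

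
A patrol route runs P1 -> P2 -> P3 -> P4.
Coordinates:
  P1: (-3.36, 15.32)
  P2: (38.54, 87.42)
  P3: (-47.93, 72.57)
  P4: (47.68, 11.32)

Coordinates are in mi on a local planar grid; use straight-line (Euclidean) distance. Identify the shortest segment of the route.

Leg distances:
P1→P2: 83.4 mi
P2→P3: 87.7 mi
P3→P4: 113.5 mi
The shortest leg is P1–P2 at 83.4 mi.

P1–P2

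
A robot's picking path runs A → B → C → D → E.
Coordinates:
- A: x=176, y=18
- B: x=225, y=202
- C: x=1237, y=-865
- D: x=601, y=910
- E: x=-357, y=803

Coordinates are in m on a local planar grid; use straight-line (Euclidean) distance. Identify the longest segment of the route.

Leg distances:
A→B: 190.4 m
B→C: 1470.6 m
C→D: 1885.5 m
D→E: 964.0 m
The longest leg is C–D at 1885.5 m.

C–D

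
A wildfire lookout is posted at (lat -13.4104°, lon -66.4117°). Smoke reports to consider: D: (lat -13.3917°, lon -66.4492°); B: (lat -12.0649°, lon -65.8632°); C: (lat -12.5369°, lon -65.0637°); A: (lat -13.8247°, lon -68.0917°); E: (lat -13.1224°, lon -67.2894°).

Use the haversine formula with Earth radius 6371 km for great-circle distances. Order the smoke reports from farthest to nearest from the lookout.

Distance from the lookout at (lat -13.4104°, lon -66.4117°) to each:
A (lat -13.8247°, lon -68.0917°): 187.3 km
C (lat -12.5369°, lon -65.0637°): 175.4 km
B (lat -12.0649°, lon -65.8632°): 161.0 km
E (lat -13.1224°, lon -67.2894°): 100.2 km
D (lat -13.3917°, lon -66.4492°): 4.6 km

A, C, B, E, D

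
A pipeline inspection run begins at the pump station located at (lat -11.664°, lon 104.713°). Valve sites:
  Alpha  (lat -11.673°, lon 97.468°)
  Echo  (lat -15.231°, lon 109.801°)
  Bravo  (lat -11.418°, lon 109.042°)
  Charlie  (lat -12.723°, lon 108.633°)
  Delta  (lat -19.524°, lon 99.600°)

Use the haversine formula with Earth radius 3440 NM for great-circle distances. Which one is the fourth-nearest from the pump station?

Distance to each, sorted:
Charlie: 238.7 NM
Bravo: 255.1 NM
Echo: 366.2 NM
Alpha: 426.0 NM
Delta: 556.7 NM
The fourth-nearest is Alpha at 426.0 NM.

Alpha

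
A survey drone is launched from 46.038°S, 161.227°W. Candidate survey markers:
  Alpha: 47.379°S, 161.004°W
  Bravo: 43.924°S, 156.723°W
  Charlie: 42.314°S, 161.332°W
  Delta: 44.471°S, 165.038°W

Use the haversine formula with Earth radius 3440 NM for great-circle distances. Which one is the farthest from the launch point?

Distances from the launch point (46.038°S, 161.227°W):
Bravo: 229.5 NM
Charlie: 223.6 NM
Delta: 186.5 NM
Alpha: 81.0 NM
The farthest is Bravo at 229.5 NM.

Bravo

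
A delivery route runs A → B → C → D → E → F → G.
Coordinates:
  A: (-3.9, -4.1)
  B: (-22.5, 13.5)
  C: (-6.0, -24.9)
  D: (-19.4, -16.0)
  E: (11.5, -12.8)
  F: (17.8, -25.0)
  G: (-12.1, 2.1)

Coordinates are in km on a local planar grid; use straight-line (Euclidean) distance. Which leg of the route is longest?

Leg distances:
A→B: 25.6 km
B→C: 41.8 km
C→D: 16.1 km
D→E: 31.1 km
E→F: 13.7 km
F→G: 40.4 km
The longest leg is B–C at 41.8 km.

B–C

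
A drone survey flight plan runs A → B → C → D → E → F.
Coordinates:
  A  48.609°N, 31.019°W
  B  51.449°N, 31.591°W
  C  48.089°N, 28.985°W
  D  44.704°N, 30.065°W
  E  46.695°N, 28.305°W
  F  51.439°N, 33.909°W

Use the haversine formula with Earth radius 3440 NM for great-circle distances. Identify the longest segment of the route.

Leg distances:
A→B: 171.9 NM
B→C: 225.6 NM
C→D: 208.1 NM
D→E: 140.5 NM
E→F: 359.9 NM
The longest leg is E–F at 359.9 NM.

E–F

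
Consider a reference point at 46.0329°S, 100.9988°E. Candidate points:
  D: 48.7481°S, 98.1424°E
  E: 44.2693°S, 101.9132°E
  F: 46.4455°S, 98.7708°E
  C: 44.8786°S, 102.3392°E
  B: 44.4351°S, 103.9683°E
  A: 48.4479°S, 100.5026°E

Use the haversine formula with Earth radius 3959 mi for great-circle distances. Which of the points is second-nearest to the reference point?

Distances from the reference point (46.0329°S, 100.9988°E):
C: 102.9 mi
F: 110.2 mi
E: 129.7 mi
A: 168.5 mi
B: 181.8 mi
D: 230.3 mi
The second-nearest is F at 110.2 mi.

F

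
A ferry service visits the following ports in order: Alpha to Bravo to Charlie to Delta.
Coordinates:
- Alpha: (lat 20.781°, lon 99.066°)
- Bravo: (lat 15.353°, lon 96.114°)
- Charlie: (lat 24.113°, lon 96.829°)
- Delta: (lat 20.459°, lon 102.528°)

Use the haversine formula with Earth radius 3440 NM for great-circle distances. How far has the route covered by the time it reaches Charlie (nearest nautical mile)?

894 NM

Leg distances:
Alpha→Bravo: 366.8 NM  (cumulative 366.8 NM)
Bravo→Charlie: 527.5 NM  (cumulative 894.3 NM)
Cumulative distance at Charlie ≈ 894 NM.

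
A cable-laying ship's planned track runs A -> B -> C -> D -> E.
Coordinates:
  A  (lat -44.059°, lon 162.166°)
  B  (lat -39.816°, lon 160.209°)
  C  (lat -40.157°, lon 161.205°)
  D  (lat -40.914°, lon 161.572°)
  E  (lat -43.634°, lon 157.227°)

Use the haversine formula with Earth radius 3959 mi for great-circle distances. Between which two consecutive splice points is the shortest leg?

C–D

Leg distances:
A→B: 309.9 mi
B→C: 57.8 mi
C→D: 55.7 mi
D→E: 290.9 mi
The shortest leg is C–D at 55.7 mi.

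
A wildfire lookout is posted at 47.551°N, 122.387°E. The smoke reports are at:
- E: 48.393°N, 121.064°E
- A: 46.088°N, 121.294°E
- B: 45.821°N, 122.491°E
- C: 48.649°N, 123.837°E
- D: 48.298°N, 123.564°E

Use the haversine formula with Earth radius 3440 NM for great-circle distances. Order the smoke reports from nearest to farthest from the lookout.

Distances from the lookout:
D 48.298°N, 123.564°E: 65.2 NM
E 48.393°N, 121.064°E: 73.4 NM
C 48.649°N, 123.837°E: 87.9 NM
A 46.088°N, 121.294°E: 98.6 NM
B 45.821°N, 122.491°E: 104.0 NM

D, E, C, A, B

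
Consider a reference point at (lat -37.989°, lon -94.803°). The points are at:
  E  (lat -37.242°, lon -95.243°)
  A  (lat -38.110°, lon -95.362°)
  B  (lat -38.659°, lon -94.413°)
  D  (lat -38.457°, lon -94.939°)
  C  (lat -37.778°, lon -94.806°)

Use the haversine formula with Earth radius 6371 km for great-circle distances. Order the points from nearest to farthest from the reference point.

Distance from the reference point at (lat -37.989°, lon -94.803°) to each:
C (lat -37.778°, lon -94.806°): 23.5 km
A (lat -38.110°, lon -95.362°): 50.8 km
D (lat -38.457°, lon -94.939°): 53.4 km
B (lat -38.659°, lon -94.413°): 81.9 km
E (lat -37.242°, lon -95.243°): 91.7 km

C, A, D, B, E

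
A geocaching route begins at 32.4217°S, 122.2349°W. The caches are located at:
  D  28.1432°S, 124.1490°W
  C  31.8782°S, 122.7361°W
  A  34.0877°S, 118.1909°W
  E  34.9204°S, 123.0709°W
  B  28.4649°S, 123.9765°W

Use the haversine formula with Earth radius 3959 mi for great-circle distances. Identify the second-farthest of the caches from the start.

B

Distances from the start (32.4217°S, 122.2349°W):
D: 316.9 mi
B: 292.4 mi
A: 260.5 mi
E: 179.2 mi
C: 47.6 mi
The second-farthest is B at 292.4 mi.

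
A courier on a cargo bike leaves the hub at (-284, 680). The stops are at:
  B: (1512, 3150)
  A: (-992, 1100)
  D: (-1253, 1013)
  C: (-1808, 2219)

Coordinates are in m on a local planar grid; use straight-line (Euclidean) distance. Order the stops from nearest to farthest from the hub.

Distances from the hub:
A (-992, 1100): 823.2 m
D (-1253, 1013): 1024.6 m
C (-1808, 2219): 2165.9 m
B (1512, 3150): 3053.9 m

A, D, C, B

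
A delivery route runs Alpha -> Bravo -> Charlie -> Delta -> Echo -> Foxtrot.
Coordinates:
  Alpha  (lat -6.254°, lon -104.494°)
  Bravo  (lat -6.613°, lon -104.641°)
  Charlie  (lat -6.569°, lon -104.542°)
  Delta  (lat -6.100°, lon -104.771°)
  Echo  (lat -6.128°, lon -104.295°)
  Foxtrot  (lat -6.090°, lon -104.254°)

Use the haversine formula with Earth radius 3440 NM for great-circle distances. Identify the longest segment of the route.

Leg distances:
Alpha→Bravo: 23.3 NM
Bravo→Charlie: 6.5 NM
Charlie→Delta: 31.3 NM
Delta→Echo: 28.5 NM
Echo→Foxtrot: 3.3 NM
The longest leg is Charlie–Delta at 31.3 NM.

Charlie–Delta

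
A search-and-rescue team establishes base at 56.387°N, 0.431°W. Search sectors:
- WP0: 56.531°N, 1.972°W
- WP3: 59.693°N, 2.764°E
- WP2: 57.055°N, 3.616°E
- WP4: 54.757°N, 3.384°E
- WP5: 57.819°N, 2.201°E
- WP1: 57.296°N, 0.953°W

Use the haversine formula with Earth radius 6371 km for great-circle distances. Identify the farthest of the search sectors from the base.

WP3

Distance to each, sorted:
WP3: 412.8 km
WP4: 300.5 km
WP2: 257.8 km
WP5: 225.0 km
WP1: 105.9 km
WP0: 96.0 km
The farthest is WP3 at 412.8 km.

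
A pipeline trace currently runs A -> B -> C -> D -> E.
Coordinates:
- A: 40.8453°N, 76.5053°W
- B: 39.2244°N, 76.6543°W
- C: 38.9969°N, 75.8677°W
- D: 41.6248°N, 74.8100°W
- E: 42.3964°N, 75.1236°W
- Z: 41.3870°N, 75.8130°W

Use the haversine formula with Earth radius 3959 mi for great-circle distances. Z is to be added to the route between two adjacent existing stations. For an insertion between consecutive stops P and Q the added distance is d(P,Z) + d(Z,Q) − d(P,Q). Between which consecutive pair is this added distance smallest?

between C and D

Added distance for inserting Z between each consecutive pair:
A–B: 95.5 mi
B–C: 276.0 mi
C–D: 29.7 mi
D–E: 77.0 mi
Smallest added distance is 29.7 mi, inserting between C and D.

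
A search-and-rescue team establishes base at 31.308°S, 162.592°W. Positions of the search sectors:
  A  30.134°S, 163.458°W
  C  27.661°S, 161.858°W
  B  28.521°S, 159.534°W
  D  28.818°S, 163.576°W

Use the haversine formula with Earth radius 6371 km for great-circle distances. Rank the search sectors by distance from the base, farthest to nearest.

B, C, D, A

Computing each great-circle distance from 31.308°S, 162.592°W:
B 28.521°S, 159.534°W: 427.6 km
C 27.661°S, 161.858°W: 411.7 km
D 28.818°S, 163.576°W: 292.6 km
A 30.134°S, 163.458°W: 154.6 km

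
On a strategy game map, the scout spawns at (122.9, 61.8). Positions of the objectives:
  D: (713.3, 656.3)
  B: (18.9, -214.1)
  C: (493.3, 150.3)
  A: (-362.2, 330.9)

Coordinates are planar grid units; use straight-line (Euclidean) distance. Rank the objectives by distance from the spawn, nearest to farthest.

Distances from the spawn:
B (18.9, -214.1): 294.9
C (493.3, 150.3): 380.8
A (-362.2, 330.9): 554.7
D (713.3, 656.3): 837.9

B, C, A, D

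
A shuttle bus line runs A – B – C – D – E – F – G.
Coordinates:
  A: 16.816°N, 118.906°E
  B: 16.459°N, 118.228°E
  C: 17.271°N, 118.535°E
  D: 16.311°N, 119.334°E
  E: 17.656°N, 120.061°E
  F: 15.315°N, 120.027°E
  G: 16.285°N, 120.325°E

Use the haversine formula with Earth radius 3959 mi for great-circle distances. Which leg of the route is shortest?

A–B

Leg distances:
A→B: 51.2 mi
B→C: 59.7 mi
C→D: 84.8 mi
D→E: 104.6 mi
E→F: 161.8 mi
F→G: 69.9 mi
The shortest leg is A–B at 51.2 mi.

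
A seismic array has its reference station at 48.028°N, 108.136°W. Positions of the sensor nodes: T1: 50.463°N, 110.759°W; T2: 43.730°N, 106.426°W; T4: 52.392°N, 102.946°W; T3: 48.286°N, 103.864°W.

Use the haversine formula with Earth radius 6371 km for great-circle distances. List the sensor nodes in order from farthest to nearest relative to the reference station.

T4, T2, T1, T3

Distances from the reference station:
T4 52.392°N, 102.946°W: 609.5 km
T2 43.730°N, 106.426°W: 495.9 km
T1 50.463°N, 110.759°W: 331.0 km
T3 48.286°N, 103.864°W: 318.1 km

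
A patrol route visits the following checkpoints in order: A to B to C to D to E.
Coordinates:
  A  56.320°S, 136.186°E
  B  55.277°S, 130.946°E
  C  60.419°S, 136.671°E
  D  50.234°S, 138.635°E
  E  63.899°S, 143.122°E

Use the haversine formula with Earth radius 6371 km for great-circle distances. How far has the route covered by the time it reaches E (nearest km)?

3693 km

Leg distances:
A→B: 347.3 km  (cumulative 347.3 km)
B→C: 664.0 km  (cumulative 1011.4 km)
C→D: 1139.2 km  (cumulative 2150.6 km)
D→E: 1542.6 km  (cumulative 3693.1 km)
Cumulative distance at E ≈ 3693 km.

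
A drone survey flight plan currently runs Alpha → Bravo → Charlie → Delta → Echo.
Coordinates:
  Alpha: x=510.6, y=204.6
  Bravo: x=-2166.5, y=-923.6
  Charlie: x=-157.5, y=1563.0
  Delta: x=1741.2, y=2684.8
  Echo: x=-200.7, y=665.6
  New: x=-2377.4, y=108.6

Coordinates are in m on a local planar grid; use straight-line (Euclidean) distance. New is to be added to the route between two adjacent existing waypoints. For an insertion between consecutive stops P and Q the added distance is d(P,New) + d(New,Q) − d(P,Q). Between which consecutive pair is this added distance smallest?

between Bravo and Charlie

Added distance for inserting New between each consecutive pair:
Alpha–Bravo: 1038.0 m
Bravo–Charlie: 510.7 m
Charlie–Delta: 5306.5 m
Delta–Echo: 4303.3 m
Smallest added distance is 510.7 m, inserting between Bravo and Charlie.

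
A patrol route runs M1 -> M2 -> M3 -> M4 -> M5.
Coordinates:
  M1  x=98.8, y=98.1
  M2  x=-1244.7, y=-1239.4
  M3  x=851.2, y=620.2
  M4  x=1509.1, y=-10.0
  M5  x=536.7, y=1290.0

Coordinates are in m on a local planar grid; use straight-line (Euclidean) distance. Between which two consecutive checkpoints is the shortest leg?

M3–M4

Leg distances:
M1→M2: 1895.8 m
M2→M3: 2801.9 m
M3→M4: 911.0 m
M4→M5: 1623.4 m
The shortest leg is M3–M4 at 911.0 m.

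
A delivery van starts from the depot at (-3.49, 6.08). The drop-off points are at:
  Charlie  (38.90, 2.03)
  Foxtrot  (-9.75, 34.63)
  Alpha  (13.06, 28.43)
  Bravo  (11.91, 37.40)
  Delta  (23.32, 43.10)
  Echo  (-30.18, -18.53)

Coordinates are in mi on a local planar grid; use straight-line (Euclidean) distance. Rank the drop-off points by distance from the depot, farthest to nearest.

Delta, Charlie, Echo, Bravo, Foxtrot, Alpha

Distances from the depot:
Delta (23.32, 43.10): 45.7 mi
Charlie (38.90, 2.03): 42.6 mi
Echo (-30.18, -18.53): 36.3 mi
Bravo (11.91, 37.40): 34.9 mi
Foxtrot (-9.75, 34.63): 29.2 mi
Alpha (13.06, 28.43): 27.8 mi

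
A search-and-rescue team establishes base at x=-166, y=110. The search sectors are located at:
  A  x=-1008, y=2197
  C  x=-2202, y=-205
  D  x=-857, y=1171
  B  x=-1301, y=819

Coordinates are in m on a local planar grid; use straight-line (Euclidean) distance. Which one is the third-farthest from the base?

Distances from the base (x=-166, y=110):
A: 2250.5 m
C: 2060.2 m
B: 1338.2 m
D: 1266.2 m
The third-farthest is B at 1338.2 m.

B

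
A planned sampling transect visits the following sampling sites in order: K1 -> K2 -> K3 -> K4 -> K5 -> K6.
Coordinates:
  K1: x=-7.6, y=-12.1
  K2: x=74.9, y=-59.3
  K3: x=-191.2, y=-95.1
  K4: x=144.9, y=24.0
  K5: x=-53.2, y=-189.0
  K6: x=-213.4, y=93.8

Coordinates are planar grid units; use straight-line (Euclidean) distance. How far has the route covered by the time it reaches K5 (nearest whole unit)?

Leg distances:
K1→K2: 95.0  (cumulative 95.0)
K2→K3: 268.5  (cumulative 363.5)
K3→K4: 356.6  (cumulative 720.1)
K4→K5: 290.9  (cumulative 1011.0)
Cumulative distance at K5 ≈ 1011.

1011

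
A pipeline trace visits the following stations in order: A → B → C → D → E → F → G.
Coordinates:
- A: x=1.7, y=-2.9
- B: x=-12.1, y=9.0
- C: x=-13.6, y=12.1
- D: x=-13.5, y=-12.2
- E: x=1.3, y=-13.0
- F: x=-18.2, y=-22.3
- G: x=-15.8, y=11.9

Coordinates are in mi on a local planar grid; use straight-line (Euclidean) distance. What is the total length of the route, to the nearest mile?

Leg distances:
A→B: 18.2 mi  (cumulative 18.2 mi)
B→C: 3.4 mi  (cumulative 21.7 mi)
C→D: 24.3 mi  (cumulative 46.0 mi)
D→E: 14.8 mi  (cumulative 60.8 mi)
E→F: 21.6 mi  (cumulative 82.4 mi)
F→G: 34.3 mi  (cumulative 116.7 mi)
Total route length ≈ 117 mi.

117 mi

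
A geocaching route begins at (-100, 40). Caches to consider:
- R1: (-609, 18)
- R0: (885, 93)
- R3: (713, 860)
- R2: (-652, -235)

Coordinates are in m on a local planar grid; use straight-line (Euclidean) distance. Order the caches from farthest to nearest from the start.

R3, R0, R2, R1

Distances from the start:
R3 (713, 860): 1154.7 m
R0 (885, 93): 986.4 m
R2 (-652, -235): 616.7 m
R1 (-609, 18): 509.5 m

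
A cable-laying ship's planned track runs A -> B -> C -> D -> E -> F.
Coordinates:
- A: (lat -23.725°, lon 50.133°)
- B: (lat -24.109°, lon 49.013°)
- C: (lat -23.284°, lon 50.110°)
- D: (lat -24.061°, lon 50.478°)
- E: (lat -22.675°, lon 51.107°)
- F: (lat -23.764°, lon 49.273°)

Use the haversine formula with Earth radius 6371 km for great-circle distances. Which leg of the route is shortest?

C–D

Leg distances:
A→B: 121.6 km
B→C: 144.5 km
C→D: 94.2 km
D→E: 167.0 km
E→F: 223.1 km
The shortest leg is C–D at 94.2 km.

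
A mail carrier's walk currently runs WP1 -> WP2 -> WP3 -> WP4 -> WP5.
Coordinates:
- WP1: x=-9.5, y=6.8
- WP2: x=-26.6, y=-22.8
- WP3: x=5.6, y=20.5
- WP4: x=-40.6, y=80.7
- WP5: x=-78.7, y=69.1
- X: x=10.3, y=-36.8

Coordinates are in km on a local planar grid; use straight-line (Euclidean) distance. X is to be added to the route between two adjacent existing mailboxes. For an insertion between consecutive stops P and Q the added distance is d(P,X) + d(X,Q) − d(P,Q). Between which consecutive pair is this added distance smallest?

Added distance for inserting X between each consecutive pair:
WP1–WP2: 53.2 km
WP2–WP3: 43.0 km
WP3–WP4: 109.7 km
WP4–WP5: 226.6 km
Smallest added distance is 43.0 km, inserting between WP2 and WP3.

between WP2 and WP3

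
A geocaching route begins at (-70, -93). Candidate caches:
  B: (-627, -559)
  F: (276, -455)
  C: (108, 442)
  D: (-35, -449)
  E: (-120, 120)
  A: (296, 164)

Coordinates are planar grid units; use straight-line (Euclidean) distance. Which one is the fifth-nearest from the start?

C

Distances from the start ((-70, -93)):
E: 218.8
D: 357.7
A: 447.2
F: 500.8
C: 563.8
B: 726.2
The fifth-nearest is C at 563.8.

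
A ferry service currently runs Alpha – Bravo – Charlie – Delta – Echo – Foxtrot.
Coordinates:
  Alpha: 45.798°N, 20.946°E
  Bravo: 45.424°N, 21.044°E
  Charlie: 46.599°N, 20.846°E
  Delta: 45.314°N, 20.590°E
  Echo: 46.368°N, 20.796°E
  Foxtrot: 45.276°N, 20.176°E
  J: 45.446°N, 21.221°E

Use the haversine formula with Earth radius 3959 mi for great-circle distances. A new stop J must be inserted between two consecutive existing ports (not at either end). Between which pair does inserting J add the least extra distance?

between Bravo and Charlie

Added distance for inserting J between each consecutive pair:
Alpha–Bravo: 10.2 mi
Bravo–Charlie: 8.6 mi
Charlie–Delta: 24.0 mi
Delta–Echo: 25.4 mi
Echo–Foxtrot: 37.8 mi
Smallest added distance is 8.6 mi, inserting between Bravo and Charlie.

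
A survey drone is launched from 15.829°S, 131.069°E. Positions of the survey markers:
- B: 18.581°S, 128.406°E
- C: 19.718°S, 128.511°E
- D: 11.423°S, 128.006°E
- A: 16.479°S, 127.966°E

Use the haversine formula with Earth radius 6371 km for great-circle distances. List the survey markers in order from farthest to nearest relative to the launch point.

Distances from the launch point:
D 11.423°S, 128.006°E: 591.2 km
C 19.718°S, 128.511°E: 510.2 km
B 18.581°S, 128.406°E: 416.7 km
A 16.479°S, 127.966°E: 339.2 km

D, C, B, A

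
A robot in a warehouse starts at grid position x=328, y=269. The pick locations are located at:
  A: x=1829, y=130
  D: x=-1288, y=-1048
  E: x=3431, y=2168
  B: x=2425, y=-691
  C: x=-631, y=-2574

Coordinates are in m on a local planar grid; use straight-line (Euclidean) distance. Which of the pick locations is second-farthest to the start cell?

C

Distance to each, sorted:
E: 3638.0 m
C: 3000.4 m
B: 2306.3 m
D: 2084.7 m
A: 1507.4 m
The second-farthest is C at 3000.4 m.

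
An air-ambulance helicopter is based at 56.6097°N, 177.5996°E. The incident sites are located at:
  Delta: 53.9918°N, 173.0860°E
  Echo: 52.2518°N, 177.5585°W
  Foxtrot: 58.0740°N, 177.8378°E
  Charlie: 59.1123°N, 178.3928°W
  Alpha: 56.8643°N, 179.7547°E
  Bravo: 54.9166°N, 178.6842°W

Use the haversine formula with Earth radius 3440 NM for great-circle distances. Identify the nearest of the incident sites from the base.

Distance to each, sorted:
Alpha: 72.6 NM
Foxtrot: 88.3 NM
Bravo: 161.5 NM
Charlie: 197.3 NM
Delta: 220.1 NM
Echo: 311.4 NM
The nearest is Alpha at 72.6 NM.

Alpha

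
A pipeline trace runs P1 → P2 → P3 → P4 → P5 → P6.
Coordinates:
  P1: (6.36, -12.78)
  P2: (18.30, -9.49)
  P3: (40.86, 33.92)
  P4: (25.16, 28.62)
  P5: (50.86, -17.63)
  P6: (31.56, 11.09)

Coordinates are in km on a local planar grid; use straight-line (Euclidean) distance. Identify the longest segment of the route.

Leg distances:
P1→P2: 12.4 km
P2→P3: 48.9 km
P3→P4: 16.6 km
P4→P5: 52.9 km
P5→P6: 34.6 km
The longest leg is P4–P5 at 52.9 km.

P4–P5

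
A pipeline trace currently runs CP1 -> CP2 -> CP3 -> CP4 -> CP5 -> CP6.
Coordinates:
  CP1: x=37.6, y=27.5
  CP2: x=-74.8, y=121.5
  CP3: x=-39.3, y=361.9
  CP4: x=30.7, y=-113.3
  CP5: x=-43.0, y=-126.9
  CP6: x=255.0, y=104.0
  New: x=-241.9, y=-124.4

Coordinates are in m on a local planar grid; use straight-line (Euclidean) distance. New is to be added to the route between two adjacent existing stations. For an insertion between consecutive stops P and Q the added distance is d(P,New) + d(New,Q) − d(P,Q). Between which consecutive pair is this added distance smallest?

Added distance for inserting New between each consecutive pair:
CP1–CP2: 468.9 m
CP2–CP3: 581.1 m
CP3–CP4: 319.3 m
CP4–CP5: 396.8 m
CP5–CP6: 368.8 m
Smallest added distance is 319.3 m, inserting between CP3 and CP4.

between CP3 and CP4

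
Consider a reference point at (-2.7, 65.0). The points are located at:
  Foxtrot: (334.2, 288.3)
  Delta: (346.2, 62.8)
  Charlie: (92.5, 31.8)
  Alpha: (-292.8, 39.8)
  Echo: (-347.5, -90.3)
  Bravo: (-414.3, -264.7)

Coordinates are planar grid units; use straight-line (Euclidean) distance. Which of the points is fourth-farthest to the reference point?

Delta

Distance to each, sorted:
Bravo: 527.4
Foxtrot: 404.2
Echo: 378.2
Delta: 348.9
Alpha: 291.2
Charlie: 100.8
The fourth-farthest is Delta at 348.9.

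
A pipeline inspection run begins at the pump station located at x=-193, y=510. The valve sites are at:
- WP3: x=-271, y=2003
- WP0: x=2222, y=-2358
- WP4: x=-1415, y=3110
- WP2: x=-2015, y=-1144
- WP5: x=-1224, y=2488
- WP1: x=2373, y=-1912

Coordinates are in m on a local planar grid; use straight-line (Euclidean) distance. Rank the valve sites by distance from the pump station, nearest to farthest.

WP3, WP5, WP2, WP4, WP1, WP0

Computing each straight-line distance from x=-193, y=510:
WP3 x=-271, y=2003: 1495.0 m
WP5 x=-1224, y=2488: 2230.6 m
WP2 x=-2015, y=-1144: 2460.8 m
WP4 x=-1415, y=3110: 2872.9 m
WP1 x=2373, y=-1912: 3528.5 m
WP0 x=2222, y=-2358: 3749.4 m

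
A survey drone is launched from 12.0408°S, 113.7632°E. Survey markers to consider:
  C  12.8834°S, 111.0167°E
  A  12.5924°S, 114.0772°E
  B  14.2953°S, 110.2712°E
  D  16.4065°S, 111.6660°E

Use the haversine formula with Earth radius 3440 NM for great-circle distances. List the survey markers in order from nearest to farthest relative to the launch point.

Computing each great-circle distance from 12.0408°S, 113.7632°E:
A 12.5924°S, 114.0772°E: 37.9 NM
C 12.8834°S, 111.0167°E: 168.8 NM
B 14.2953°S, 110.2712°E: 244.9 NM
D 16.4065°S, 111.6660°E: 289.1 NM

A, C, B, D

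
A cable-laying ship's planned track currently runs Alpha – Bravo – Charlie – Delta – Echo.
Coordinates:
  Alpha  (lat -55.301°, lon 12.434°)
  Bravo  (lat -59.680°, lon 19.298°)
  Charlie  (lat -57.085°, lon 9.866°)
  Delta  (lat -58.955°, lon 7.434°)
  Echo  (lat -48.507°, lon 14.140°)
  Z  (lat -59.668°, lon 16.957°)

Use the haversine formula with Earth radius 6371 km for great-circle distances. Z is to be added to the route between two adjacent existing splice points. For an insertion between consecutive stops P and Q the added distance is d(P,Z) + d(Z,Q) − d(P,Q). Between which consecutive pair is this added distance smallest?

between Bravo and Charlie

Added distance for inserting Z between each consecutive pair:
Alpha–Bravo: 50.9 km
Bravo–Charlie: 14.3 km
Charlie–Delta: 796.3 km
Delta–Echo: 558.8 km
Smallest added distance is 14.3 km, inserting between Bravo and Charlie.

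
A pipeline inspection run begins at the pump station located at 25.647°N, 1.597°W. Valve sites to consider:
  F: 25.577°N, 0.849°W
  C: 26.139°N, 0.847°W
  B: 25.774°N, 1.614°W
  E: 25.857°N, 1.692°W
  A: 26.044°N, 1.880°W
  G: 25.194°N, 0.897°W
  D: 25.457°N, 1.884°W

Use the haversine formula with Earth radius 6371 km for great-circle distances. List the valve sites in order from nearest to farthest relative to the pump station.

Distance from the pump station at 25.647°N, 1.597°W to each:
B 25.774°N, 1.614°W: 14.2 km
E 25.857°N, 1.692°W: 25.2 km
D 25.457°N, 1.884°W: 35.7 km
A 26.044°N, 1.880°W: 52.4 km
F 25.577°N, 0.849°W: 75.4 km
G 25.194°N, 0.897°W: 86.5 km
C 26.139°N, 0.847°W: 92.9 km

B, E, D, A, F, G, C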